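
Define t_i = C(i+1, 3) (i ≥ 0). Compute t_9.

120

C(10, 3) = 120, so t_9 = 120.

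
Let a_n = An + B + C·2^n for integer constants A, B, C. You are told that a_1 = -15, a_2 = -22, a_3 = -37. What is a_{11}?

-8189

Write the equations: A + B + 2C = -15; 2A + B + 4C = -22; 3A + B + 8C = -37.
Subtracting the first from the second: A + 2C = -7.
Subtracting the second from the third: A + 4C = -15.
Solving: C = -4, A = 1, then B = -8.
Therefore a_{11} = 11 + (-8) + (-4)·2048 = -8189.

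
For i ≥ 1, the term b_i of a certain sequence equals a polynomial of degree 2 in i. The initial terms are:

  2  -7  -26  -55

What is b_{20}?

1st diffs: -9, -19, -29.
2nd diffs: -10, -10 (constant).
Newton forward-difference form: b_i = 2 + (-9)·C(i-1,1) + (-10)·C(i-1,2).
At i = 20: i-1 = 19, so b_{20} = 2 - 171 - 1710 = -1879.

-1879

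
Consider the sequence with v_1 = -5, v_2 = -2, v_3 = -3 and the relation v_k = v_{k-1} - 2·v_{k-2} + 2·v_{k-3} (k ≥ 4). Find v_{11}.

17

Compute successive terms:
v_4 = -9, v_5 = -7, v_6 = 5, v_7 = 1, v_8 = -23, v_9 = -15, v_{10} = 33, v_{11} = 17.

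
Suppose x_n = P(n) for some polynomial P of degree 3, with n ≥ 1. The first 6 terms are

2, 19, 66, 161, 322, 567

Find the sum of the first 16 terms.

51632

1st diffs: 17, 47, 95, 161, 245.
2nd diffs: 30, 48, 66, 84.
3rd diffs: 18, 18, 18 (constant).
Newton forward-difference form: x_n = 2 + 17·C(n-1,1) + 30·C(n-1,2) + 18·C(n-1,3).
Continuing: …, 914, 1381, 1986, 2747, …, x_{16} = 11597.
Summing n = 1..16 (16 terms) gives 51632.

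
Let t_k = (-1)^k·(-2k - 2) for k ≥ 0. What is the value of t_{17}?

36

(-1)^17 = -1; -2k - 2 at k=17 is -36; so t_{17} = 36.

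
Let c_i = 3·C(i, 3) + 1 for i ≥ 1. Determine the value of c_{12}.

C(12, 3) = 220, so c_{12} = 661.

661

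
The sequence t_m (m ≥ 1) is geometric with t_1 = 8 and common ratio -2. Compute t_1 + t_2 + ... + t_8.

t_m = 8·(-2)^(m-1).
S = 8·((-2)^8 - 1)/(-2 - 1) = 8·(256 - 1)/(-3) = -680.

-680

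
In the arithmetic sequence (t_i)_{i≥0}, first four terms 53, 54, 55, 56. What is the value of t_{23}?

Common difference d = 1.
t_i = 53 + (i - 0)·1.
t_{23} = 53 + 23·1 = 76.

76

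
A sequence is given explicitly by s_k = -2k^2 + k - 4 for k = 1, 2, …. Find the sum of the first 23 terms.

Over k = 1..23: Σk = 276, Σk² = 4324.
Total = (-2)·4324 + (1)·276 + (-4)·23 = -8464.

-8464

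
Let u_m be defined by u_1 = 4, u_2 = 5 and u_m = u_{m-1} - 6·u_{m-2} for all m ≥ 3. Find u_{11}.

23105

Iterate the recurrence:
u_3 = -19; u_4 = -49; u_5 = 65; u_6 = 359; u_7 = -31; u_8 = -2185; u_9 = -1999; u_{10} = 11111; u_{11} = 23105.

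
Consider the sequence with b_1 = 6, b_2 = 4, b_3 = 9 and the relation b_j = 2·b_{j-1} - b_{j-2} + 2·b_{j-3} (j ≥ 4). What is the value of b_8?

386

b_4 = 26, b_5 = 51, b_6 = 94, b_7 = 189, b_8 = 386.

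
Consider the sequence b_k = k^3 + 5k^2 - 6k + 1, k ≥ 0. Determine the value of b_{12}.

2377

b_{12} = 1·12^3 + 5·12^2 - 6·12 + 1 = 2377.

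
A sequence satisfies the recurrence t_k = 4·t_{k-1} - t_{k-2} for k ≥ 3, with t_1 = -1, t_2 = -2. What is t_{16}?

Compute successive terms:
t_3 = -7; t_4 = -26; t_5 = -97; …; t_{13} = -3650401; t_{14} = -13623482; t_{15} = -50843527; t_{16} = -189750626.

-189750626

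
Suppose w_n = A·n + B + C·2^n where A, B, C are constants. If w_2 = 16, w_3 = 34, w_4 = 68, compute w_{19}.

The three given values yield: 2A + B + 4C = 16; 3A + B + 8C = 34; 4A + B + 16C = 68.
Subtracting the first from the second: A + 4C = 18.
Subtracting the second from the third: A + 8C = 34.
Solving: C = 4, A = 2, then B = -4.
So w_n = 2·n + (-4) + 4·2^n; at n=19 this is 2097186.

2097186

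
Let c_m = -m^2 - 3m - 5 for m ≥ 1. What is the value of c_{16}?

-309

c_{16} = -1·16^2 - 3·16 - 5 = -309.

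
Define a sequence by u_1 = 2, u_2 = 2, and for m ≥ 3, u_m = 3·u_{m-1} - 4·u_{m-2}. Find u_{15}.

-17282

Step forward from the initial values:
u_3 = -2;  u_4 = -14;  u_5 = -34;  …;  u_{12} = -1934;  u_{13} = -8098;  u_{14} = -16558;  u_{15} = -17282.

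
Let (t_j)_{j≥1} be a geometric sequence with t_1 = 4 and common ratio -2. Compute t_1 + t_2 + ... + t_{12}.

t_j = 4·(-2)^(j-1).
S = 4·((-2)^12 - 1)/(-2 - 1) = 4·(4096 - 1)/(-3) = -5460.

-5460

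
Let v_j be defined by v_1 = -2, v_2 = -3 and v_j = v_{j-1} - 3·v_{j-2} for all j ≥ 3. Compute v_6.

-33

Iterate the recurrence:
v_3 = 3, v_4 = 12, v_5 = 3, v_6 = -33.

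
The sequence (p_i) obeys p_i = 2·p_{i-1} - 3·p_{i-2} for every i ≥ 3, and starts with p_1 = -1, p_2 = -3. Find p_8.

Iterate the recurrence:
p_3 = -3  p_4 = 3  p_5 = 15  p_6 = 21  p_7 = -3  p_8 = -69.

-69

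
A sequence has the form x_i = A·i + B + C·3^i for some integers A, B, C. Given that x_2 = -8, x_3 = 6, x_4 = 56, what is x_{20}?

The three given values yield: 2A + B + 9C = -8; 3A + B + 27C = 6; 4A + B + 81C = 56.
Subtracting the first from the second: A + 18C = 14.
Subtracting the second from the third: A + 54C = 50.
Solving: C = 1, A = -4, then B = -9.
Hence x_{20} = -4·20 + (-9) + 1·3486784401 = 3486784312.

3486784312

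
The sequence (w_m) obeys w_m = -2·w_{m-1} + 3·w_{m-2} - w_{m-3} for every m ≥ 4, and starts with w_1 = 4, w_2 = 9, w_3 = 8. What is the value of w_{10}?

792

Iterate the recurrence:
w_4 = 7;  w_5 = 1;  w_6 = 11;  w_7 = -26;  w_8 = 84;  w_9 = -257;  w_{10} = 792.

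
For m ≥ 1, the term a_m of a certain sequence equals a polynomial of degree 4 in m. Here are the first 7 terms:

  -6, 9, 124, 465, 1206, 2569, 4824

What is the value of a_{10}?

1st diffs: 15, 115, 341, 741, 1363, 2255.
2nd diffs: 100, 226, 400, 622, 892.
3rd diffs: 126, 174, 222, 270.
4th diffs: 48, 48, 48 (constant).
Newton forward-difference form: a_m = -6 + 15·C(m-1,1) + 100·C(m-1,2) + 126·C(m-1,3) + 48·C(m-1,4).
At m = 10: m-1 = 9, so a_{10} = -6 + 135 + 3600 + 10584 + 6048 = 20361.

20361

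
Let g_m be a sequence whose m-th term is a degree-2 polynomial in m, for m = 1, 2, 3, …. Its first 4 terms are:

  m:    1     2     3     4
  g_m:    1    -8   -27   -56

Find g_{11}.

-539

1st diffs: -9, -19, -29.
2nd diffs: -10, -10 (constant).
Newton forward-difference form: g_m = 1 + (-9)·C(m-1,1) + (-10)·C(m-1,2).
At m = 11: m-1 = 10, so g_{11} = 1 - 90 - 450 = -539.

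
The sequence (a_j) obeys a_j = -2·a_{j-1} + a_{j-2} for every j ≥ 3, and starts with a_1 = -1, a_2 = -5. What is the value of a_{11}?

Compute successive terms:
a_3 = 9  a_4 = -23  a_5 = 55  a_6 = -133  a_7 = 321  a_8 = -775  a_9 = 1871  a_{10} = -4517  a_{11} = 10905.

10905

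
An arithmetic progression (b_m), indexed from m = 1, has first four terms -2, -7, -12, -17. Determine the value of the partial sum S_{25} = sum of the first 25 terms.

-1550

Common difference d = -5.
b_m = -2 + (m - 1)·(-5).
b_{25} = -122; S = 25·(-2 + (-122))/2 = -1550.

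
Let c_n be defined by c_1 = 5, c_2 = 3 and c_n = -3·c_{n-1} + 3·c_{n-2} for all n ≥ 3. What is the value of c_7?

c_3 = 6, c_4 = -9, c_5 = 45, c_6 = -162, c_7 = 621.

621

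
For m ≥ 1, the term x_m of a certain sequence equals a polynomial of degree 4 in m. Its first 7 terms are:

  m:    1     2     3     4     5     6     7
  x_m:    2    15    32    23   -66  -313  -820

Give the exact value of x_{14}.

-25257

1st diffs: 13, 17, -9, -89, -247, -507.
2nd diffs: 4, -26, -80, -158, -260.
3rd diffs: -30, -54, -78, -102.
4th diffs: -24, -24, -24 (constant).
Newton forward-difference form: x_m = 2 + 13·C(m-1,1) + 4·C(m-1,2) + (-30)·C(m-1,3) + (-24)·C(m-1,4).
At m = 14: m-1 = 13, so x_{14} = 2 + 169 + 312 - 8580 - 17160 = -25257.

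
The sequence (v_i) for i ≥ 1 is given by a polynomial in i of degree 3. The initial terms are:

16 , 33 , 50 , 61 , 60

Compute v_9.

-184

1st diffs: 17, 17, 11, -1.
2nd diffs: 0, -6, -12.
3rd diffs: -6, -6 (constant).
Newton forward-difference form: v_i = 16 + 17·C(i-1,1) + (-6)·C(i-1,3).
At i = 9: i-1 = 8, so v_9 = 16 + 136 - 336 = -184.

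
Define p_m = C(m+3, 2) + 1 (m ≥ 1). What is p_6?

37

C(9, 2) = 36, so p_6 = 37.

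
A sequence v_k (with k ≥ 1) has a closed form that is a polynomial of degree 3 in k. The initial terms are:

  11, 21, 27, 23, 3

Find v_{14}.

-1887

1st diffs: 10, 6, -4, -20.
2nd diffs: -4, -10, -16.
3rd diffs: -6, -6 (constant).
Newton forward-difference form: v_k = 11 + 10·C(k-1,1) + (-4)·C(k-1,2) + (-6)·C(k-1,3).
At k = 14: k-1 = 13, so v_{14} = 11 + 130 - 312 - 1716 = -1887.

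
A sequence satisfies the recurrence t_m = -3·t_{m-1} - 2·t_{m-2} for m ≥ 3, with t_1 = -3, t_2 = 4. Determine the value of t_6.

34

Applying the relation repeatedly:
t_3 = -6  t_4 = 10  t_5 = -18  t_6 = 34.
(Characteristic roots are -1 and -2.)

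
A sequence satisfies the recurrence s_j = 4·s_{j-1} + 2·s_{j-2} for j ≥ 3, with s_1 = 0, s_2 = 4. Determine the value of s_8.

28192

s_3 = 16; s_4 = 72; s_5 = 320; s_6 = 1424; s_7 = 6336; s_8 = 28192.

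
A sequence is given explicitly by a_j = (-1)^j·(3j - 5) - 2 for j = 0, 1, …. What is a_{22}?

59

(-1)^22 = 1; 3j - 5 at j=22 is 61; so a_{22} = 59.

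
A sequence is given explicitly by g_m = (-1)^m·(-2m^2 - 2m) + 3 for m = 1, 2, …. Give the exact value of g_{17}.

615

(-1)^17 = -1; -2m^2 - 2m at m=17 is -612; so g_{17} = 615.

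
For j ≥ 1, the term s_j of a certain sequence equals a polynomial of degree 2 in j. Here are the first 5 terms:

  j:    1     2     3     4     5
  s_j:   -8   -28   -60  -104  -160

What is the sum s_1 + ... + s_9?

1st diffs: -20, -32, -44, -56.
2nd diffs: -12, -12, -12 (constant).
Newton forward-difference form: s_j = -8 + (-20)·C(j-1,1) + (-12)·C(j-1,2).
Continuing: -228, -308, -400, -504.
Summing j = 1..9 (9 terms) gives -1800.

-1800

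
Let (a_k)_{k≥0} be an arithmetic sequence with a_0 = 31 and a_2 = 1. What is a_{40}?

Common difference d = (1 - 31) / (2 - 0) = -15.
a_k = 31 + (k - 0)·(-15).
a_{40} = 31 + 40·(-15) = -569.

-569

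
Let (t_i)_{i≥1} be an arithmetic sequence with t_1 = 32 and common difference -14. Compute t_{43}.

-556

t_i = 32 + (i - 1)·(-14).
t_{43} = 32 + 42·(-14) = -556.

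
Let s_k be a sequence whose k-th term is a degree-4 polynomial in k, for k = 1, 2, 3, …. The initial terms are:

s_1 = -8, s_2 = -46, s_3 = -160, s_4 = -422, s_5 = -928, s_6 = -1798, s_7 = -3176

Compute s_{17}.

-93736

1st diffs: -38, -114, -262, -506, -870, -1378.
2nd diffs: -76, -148, -244, -364, -508.
3rd diffs: -72, -96, -120, -144.
4th diffs: -24, -24, -24 (constant).
Newton forward-difference form: s_k = -8 + (-38)·C(k-1,1) + (-76)·C(k-1,2) + (-72)·C(k-1,3) + (-24)·C(k-1,4).
At k = 17: k-1 = 16, so s_{17} = -8 - 608 - 9120 - 40320 - 43680 = -93736.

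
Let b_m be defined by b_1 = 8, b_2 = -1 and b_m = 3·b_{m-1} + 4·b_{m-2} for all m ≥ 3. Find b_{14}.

93952403

Iterate the recurrence:
b_3 = 29, b_4 = 83, b_5 = 365, …, b_{11} = 1468013, b_{12} = 5872019, b_{13} = 23488109, b_{14} = 93952403.
(Characteristic roots are 4 and -1.)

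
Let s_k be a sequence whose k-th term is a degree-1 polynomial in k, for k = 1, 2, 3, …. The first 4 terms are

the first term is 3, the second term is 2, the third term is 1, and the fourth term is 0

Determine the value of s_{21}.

1st diffs: -1, -1, -1 (constant).
So s_k = -k + 4.
Evaluating at k = 21 gives s_{21} = -17.

-17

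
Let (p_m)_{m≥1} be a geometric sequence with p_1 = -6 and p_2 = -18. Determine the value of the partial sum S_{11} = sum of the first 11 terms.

-531438

Common ratio r = 3.
p_m = (-6)·3^(m-1).
S = (-6)·(3^11 - 1)/(3 - 1) = (-6)·(177147 - 1)/(2) = -531438.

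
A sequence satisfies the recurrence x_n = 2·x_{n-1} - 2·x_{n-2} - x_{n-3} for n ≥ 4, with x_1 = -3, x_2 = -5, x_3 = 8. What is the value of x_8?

-237

x_4 = 29; x_5 = 47; x_6 = 28; x_7 = -67; x_8 = -237.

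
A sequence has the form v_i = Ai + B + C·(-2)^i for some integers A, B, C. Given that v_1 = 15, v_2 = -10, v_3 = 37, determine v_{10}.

-4098

Plug in i = 1, 2, 3: A + B - 2C = 15; 2A + B + 4C = -10; 3A + B - 8C = 37.
Subtracting the first from the second: A + 6C = -25.
Subtracting the second from the third: A - 12C = 47.
Solving: C = -4, A = -1, then B = 8.
Therefore v_{10} = -10 + 8 + (-4)·1024 = -4098.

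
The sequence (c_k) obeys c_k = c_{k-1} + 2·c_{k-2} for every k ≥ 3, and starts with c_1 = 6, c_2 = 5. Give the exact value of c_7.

237

Step forward from the initial values:
c_3 = 17, c_4 = 27, c_5 = 61, c_6 = 115, c_7 = 237.
(Characteristic roots are 2 and -1.)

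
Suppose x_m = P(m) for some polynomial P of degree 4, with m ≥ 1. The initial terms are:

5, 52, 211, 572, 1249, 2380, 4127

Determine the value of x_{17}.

1st diffs: 47, 159, 361, 677, 1131, 1747.
2nd diffs: 112, 202, 316, 454, 616.
3rd diffs: 90, 114, 138, 162.
4th diffs: 24, 24, 24 (constant).
Newton forward-difference form: x_m = 5 + 47·C(m-1,1) + 112·C(m-1,2) + 90·C(m-1,3) + 24·C(m-1,4).
At m = 17: m-1 = 16, so x_{17} = 5 + 752 + 13440 + 50400 + 43680 = 108277.

108277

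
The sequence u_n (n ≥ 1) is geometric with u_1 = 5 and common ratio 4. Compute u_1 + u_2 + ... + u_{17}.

u_n = 5·4^(n-1).
S = 5·(4^17 - 1)/(4 - 1) = 5·(17179869184 - 1)/(3) = 28633115305.

28633115305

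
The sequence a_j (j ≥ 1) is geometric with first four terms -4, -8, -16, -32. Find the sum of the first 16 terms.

Common ratio r = 2.
a_j = (-4)·2^(j-1).
S = (-4)·(2^16 - 1)/(2 - 1) = (-4)·(65536 - 1)/(1) = -262140.

-262140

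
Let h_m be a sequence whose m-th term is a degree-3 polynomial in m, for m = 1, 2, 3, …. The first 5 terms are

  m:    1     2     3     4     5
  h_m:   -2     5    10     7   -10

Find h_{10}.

-515

1st diffs: 7, 5, -3, -17.
2nd diffs: -2, -8, -14.
3rd diffs: -6, -6 (constant).
So h_m = -m^3 + 5m^2 - m - 5.
Evaluating at m = 10 gives h_{10} = -515.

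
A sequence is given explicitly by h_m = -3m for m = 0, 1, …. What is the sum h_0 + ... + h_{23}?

-828

Over m = 0..23: Σm = 276.
Total = (-3)·276 = -828.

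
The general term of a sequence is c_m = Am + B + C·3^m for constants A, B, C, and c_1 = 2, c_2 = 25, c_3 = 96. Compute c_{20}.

13947137575

Write the equations: A + B + 3C = 2; 2A + B + 9C = 25; 3A + B + 27C = 96.
Subtracting the first from the second: A + 6C = 23.
Subtracting the second from the third: A + 18C = 71.
Solving: C = 4, A = -1, then B = -9.
Hence c_{20} = -1·20 + (-9) + 4·3486784401 = 13947137575.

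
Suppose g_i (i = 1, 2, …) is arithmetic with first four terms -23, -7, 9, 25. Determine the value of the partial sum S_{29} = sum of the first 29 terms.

Common difference d = 16.
g_i = -23 + (i - 1)·16.
g_{29} = 425; S = 29·(-23 + 425)/2 = 5829.

5829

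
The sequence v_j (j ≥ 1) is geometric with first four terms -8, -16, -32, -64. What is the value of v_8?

-1024

Common ratio r = 2.
v_j = (-8)·2^(j-1).
v_8 = (-8)·2^7 = -1024.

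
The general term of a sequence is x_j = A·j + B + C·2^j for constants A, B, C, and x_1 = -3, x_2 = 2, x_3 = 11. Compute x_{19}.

At j = 1, 2, 3: A + B + 2C = -3; 2A + B + 4C = 2; 3A + B + 8C = 11.
Subtracting the first from the second: A + 2C = 5.
Subtracting the second from the third: A + 4C = 9.
Solving: C = 2, A = 1, then B = -8.
So x_j = 1·j + (-8) + 2·2^j; at j=19 this is 1048587.

1048587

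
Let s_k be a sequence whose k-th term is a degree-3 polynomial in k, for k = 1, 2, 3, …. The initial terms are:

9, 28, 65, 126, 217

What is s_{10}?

1332

1st diffs: 19, 37, 61, 91.
2nd diffs: 18, 24, 30.
3rd diffs: 6, 6 (constant).
Newton forward-difference form: s_k = 9 + 19·C(k-1,1) + 18·C(k-1,2) + 6·C(k-1,3).
At k = 10: k-1 = 9, so s_{10} = 9 + 171 + 648 + 504 = 1332.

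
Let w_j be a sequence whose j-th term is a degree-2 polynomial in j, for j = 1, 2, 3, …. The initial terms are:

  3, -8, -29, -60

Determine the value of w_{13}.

1st diffs: -11, -21, -31.
2nd diffs: -10, -10 (constant).
Newton forward-difference form: w_j = 3 + (-11)·C(j-1,1) + (-10)·C(j-1,2).
At j = 13: j-1 = 12, so w_{13} = 3 - 132 - 660 = -789.

-789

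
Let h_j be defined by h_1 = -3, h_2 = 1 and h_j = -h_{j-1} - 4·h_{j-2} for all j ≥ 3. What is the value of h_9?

275

h_3 = 11, h_4 = -15, h_5 = -29, h_6 = 89, h_7 = 27, h_8 = -383, h_9 = 275.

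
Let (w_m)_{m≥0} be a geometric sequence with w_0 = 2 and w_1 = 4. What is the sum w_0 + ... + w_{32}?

17179869182

Common ratio r = 2.
w_m = 2·2^(m-0).
S = 2·(2^33 - 1)/(2 - 1) = 2·(8589934592 - 1)/(1) = 17179869182.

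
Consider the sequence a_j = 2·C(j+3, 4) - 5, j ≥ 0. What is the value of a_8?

C(11, 4) = 330, so a_8 = 655.

655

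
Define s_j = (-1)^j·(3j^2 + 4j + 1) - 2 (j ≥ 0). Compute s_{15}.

(-1)^15 = -1; 3j^2 + 4j + 1 at j=15 is 736; so s_{15} = -738.

-738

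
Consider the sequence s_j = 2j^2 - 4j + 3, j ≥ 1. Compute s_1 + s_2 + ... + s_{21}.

5761

Over j = 1..21: Σj = 231, Σj² = 3311.
Total = (2)·3311 + (-4)·231 + (3)·21 = 5761.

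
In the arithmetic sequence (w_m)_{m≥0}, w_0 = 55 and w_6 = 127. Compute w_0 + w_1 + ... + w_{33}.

8602

Common difference d = (127 - 55) / (6 - 0) = 12.
w_m = 55 + (m - 0)·12.
w_{33} = 451; S = 34·(55 + 451)/2 = 8602.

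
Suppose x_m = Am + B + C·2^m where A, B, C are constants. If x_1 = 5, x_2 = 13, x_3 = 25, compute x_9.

At m = 1, 2, 3: A + B + 2C = 5; 2A + B + 4C = 13; 3A + B + 8C = 25.
Subtracting the first from the second: A + 2C = 8.
Subtracting the second from the third: A + 4C = 12.
Solving: C = 2, A = 4, then B = -3.
Therefore x_9 = 36 + (-3) + 2·512 = 1057.

1057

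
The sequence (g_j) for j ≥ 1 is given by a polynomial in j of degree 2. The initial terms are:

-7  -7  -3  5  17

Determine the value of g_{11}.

173

1st diffs: 0, 4, 8, 12.
2nd diffs: 4, 4, 4 (constant).
Newton forward-difference form: g_j = -7 + 4·C(j-1,2).
At j = 11: j-1 = 10, so g_{11} = -7 + 180 = 173.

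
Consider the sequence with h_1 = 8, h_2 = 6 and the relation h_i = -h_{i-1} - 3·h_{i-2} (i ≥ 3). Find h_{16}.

-21588

Compute successive terms:
h_3 = -30;  h_4 = 12;  h_5 = 78;  …;  h_{13} = -7032;  h_{14} = 246;  h_{15} = 20850;  h_{16} = -21588.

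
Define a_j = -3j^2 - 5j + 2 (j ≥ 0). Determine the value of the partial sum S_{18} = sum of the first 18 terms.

Over j = 0..17: Σj = 153, Σj² = 1785.
Total = (-3)·1785 + (-5)·153 + (2)·18 = -6084.

-6084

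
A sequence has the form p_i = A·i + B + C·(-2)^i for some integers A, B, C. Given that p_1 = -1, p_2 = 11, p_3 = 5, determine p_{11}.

The three given values yield: A + B - 2C = -1; 2A + B + 4C = 11; 3A + B - 8C = 5.
Subtracting the first from the second: A + 6C = 12.
Subtracting the second from the third: A - 12C = -6.
Solving: C = 1, A = 6, then B = -5.
Therefore p_{11} = 66 + (-5) + 1·(-2048) = -1987.

-1987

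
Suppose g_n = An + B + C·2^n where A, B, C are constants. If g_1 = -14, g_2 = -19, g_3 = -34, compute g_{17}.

-655284

The three given values yield: A + B + 2C = -14; 2A + B + 4C = -19; 3A + B + 8C = -34.
Subtracting the first from the second: A + 2C = -5.
Subtracting the second from the third: A + 4C = -15.
Solving: C = -5, A = 5, then B = -9.
Therefore g_{17} = 85 + (-9) + (-5)·131072 = -655284.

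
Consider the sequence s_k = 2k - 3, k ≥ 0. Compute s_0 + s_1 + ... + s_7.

Over k = 0..7: Σk = 28.
Total = (2)·28 + (-3)·8 = 32.

32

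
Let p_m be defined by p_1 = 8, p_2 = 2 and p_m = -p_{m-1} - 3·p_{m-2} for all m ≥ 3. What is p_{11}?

1714

p_3 = -26; p_4 = 20; p_5 = 58; p_6 = -118; p_7 = -56; p_8 = 410; p_9 = -242; p_{10} = -988; p_{11} = 1714.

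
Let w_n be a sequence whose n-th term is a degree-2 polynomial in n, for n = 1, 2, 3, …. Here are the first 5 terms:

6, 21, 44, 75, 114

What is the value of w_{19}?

1st diffs: 15, 23, 31, 39.
2nd diffs: 8, 8, 8 (constant).
Newton forward-difference form: w_n = 6 + 15·C(n-1,1) + 8·C(n-1,2).
At n = 19: n-1 = 18, so w_{19} = 6 + 270 + 1224 = 1500.

1500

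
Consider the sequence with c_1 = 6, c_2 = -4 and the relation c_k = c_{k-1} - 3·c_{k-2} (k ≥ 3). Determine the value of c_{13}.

Compute successive terms:
c_3 = -22;  c_4 = -10;  c_5 = 56;  …;  c_{10} = 926;  c_{11} = 1208;  c_{12} = -1570;  c_{13} = -5194.

-5194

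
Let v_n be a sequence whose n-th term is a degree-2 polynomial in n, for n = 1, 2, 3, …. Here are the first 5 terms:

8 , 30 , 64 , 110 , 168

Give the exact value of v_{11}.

1st diffs: 22, 34, 46, 58.
2nd diffs: 12, 12, 12 (constant).
Newton forward-difference form: v_n = 8 + 22·C(n-1,1) + 12·C(n-1,2).
At n = 11: n-1 = 10, so v_{11} = 8 + 220 + 540 = 768.

768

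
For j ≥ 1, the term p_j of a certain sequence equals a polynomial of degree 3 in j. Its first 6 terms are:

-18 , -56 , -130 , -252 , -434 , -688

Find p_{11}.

1st diffs: -38, -74, -122, -182, -254.
2nd diffs: -36, -48, -60, -72.
3rd diffs: -12, -12, -12 (constant).
Newton forward-difference form: p_j = -18 + (-38)·C(j-1,1) + (-36)·C(j-1,2) + (-12)·C(j-1,3).
At j = 11: j-1 = 10, so p_{11} = -18 - 380 - 1620 - 1440 = -3458.

-3458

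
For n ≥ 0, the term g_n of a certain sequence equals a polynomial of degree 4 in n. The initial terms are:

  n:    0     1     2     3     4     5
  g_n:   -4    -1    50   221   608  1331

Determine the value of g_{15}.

70601

1st diffs: 3, 51, 171, 387, 723.
2nd diffs: 48, 120, 216, 336.
3rd diffs: 72, 96, 120.
4th diffs: 24, 24 (constant).
So g_n = n^4 + 6n^3 - n^2 - 3n - 4.
Evaluating at n = 15 gives g_{15} = 70601.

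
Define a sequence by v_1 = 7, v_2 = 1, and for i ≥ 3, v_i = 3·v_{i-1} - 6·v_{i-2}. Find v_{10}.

-22275

Iterate the recurrence:
v_3 = -39;  v_4 = -123;  v_5 = -135;  v_6 = 333;  v_7 = 1809;  v_8 = 3429;  v_9 = -567;  v_{10} = -22275.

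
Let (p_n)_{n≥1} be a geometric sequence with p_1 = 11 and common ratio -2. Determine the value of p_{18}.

-1441792

p_n = 11·(-2)^(n-1).
p_{18} = 11·(-2)^17 = -1441792.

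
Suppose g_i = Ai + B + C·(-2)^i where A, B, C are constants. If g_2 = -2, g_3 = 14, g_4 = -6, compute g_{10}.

Plug in i = 2, 3, 4: 2A + B + 4C = -2; 3A + B - 8C = 14; 4A + B + 16C = -6.
Subtracting the first from the second: A - 12C = 16.
Subtracting the second from the third: A + 24C = -20.
Solving: C = -1, A = 4, then B = -6.
Hence g_{10} = 4·10 + (-6) + (-1)·1024 = -990.

-990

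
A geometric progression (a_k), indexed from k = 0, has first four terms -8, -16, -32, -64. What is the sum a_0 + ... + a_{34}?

Common ratio r = 2.
a_k = (-8)·2^(k-0).
S = (-8)·(2^35 - 1)/(2 - 1) = (-8)·(34359738368 - 1)/(1) = -274877906936.

-274877906936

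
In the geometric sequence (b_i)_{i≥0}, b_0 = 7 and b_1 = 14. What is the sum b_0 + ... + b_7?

1785

Common ratio r = 2.
b_i = 7·2^(i-0).
S = 7·(2^8 - 1)/(2 - 1) = 7·(256 - 1)/(1) = 1785.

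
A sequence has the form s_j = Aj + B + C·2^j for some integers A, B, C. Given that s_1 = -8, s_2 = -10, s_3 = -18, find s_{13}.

-24530

Plug in j = 1, 2, 3: A + B + 2C = -8; 2A + B + 4C = -10; 3A + B + 8C = -18.
Subtracting the first from the second: A + 2C = -2.
Subtracting the second from the third: A + 4C = -8.
Solving: C = -3, A = 4, then B = -6.
So s_j = 4·j + (-6) + (-3)·2^j; at j=13 this is -24530.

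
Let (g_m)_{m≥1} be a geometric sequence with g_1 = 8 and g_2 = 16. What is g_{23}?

Common ratio r = 2.
g_m = 8·2^(m-1).
g_{23} = 8·2^22 = 33554432.

33554432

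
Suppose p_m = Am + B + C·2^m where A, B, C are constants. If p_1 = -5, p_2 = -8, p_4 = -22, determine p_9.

Plug in m = 1, 2, 4: A + B + 2C = -5; 2A + B + 4C = -8; 4A + B + 16C = -22.
Subtracting the first from the second: A + 2C = -3.
Subtracting the second from the third: 2A + 12C = -14.
Solving: C = -1, A = -1, then B = -2.
Therefore p_9 = -9 + (-2) + (-1)·512 = -523.

-523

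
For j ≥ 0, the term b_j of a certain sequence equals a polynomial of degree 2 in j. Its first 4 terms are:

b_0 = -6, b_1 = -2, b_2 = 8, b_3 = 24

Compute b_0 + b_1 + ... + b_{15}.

1st diffs: 4, 10, 16.
2nd diffs: 6, 6 (constant).
Newton forward-difference form: b_j = -6 + 4·C(j,1) + 6·C(j,2).
Continuing: …, 46, 74, 108, 148, …, b_{15} = 684.
Summing j = 0..15 (16 terms) gives 3744.

3744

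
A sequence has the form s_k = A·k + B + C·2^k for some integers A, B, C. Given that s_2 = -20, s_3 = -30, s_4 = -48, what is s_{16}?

-131112

The three given values yield: 2A + B + 4C = -20; 3A + B + 8C = -30; 4A + B + 16C = -48.
Subtracting the first from the second: A + 4C = -10.
Subtracting the second from the third: A + 8C = -18.
Solving: C = -2, A = -2, then B = -8.
Therefore s_{16} = -32 + (-8) + (-2)·65536 = -131112.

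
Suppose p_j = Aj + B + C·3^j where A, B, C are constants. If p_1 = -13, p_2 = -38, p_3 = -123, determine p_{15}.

Plug in j = 1, 2, 3: A + B + 3C = -13; 2A + B + 9C = -38; 3A + B + 27C = -123.
Subtracting the first from the second: A + 6C = -25.
Subtracting the second from the third: A + 18C = -85.
Solving: C = -5, A = 5, then B = -3.
Therefore p_{15} = 75 + (-3) + (-5)·14348907 = -71744463.

-71744463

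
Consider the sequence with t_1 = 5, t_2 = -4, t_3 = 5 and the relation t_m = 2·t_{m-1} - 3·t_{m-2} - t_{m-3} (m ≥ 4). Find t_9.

-82

Step forward from the initial values:
t_4 = 17, t_5 = 23, t_6 = -10, t_7 = -106, t_8 = -205, t_9 = -82.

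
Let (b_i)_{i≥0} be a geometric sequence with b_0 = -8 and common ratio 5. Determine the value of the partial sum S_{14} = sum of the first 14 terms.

-12207031248

b_i = (-8)·5^(i-0).
S = (-8)·(5^14 - 1)/(5 - 1) = (-8)·(6103515625 - 1)/(4) = -12207031248.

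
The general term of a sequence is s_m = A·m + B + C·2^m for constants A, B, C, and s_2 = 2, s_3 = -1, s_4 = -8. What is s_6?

-54

Plug in m = 2, 3, 4: 2A + B + 4C = 2; 3A + B + 8C = -1; 4A + B + 16C = -8.
Subtracting the first from the second: A + 4C = -3.
Subtracting the second from the third: A + 8C = -7.
Solving: C = -1, A = 1, then B = 4.
Therefore s_6 = 6 + 4 + (-1)·64 = -54.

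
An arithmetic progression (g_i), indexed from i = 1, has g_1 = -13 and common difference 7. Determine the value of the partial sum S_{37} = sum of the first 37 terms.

4181

g_i = -13 + (i - 1)·7.
g_{37} = 239; S = 37·(-13 + 239)/2 = 4181.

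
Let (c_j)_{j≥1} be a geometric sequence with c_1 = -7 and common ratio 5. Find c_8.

c_j = (-7)·5^(j-1).
c_8 = (-7)·5^7 = -546875.

-546875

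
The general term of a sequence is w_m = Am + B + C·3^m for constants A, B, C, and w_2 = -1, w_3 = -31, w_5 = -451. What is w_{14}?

The three given values yield: 2A + B + 9C = -1; 3A + B + 27C = -31; 5A + B + 243C = -451.
Subtracting the first from the second: A + 18C = -30.
Subtracting the second from the third: 2A + 216C = -420.
Solving: C = -2, A = 6, then B = 5.
Therefore w_{14} = 84 + 5 + (-2)·4782969 = -9565849.

-9565849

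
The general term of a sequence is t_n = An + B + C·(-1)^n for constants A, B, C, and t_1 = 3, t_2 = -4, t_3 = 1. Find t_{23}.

Plug in n = 1, 2, 3: A + B - C = 3; 2A + B + C = -4; 3A + B - C = 1.
Subtracting the first from the second: A + 2C = -7.
Subtracting the second from the third: A - 2C = 5.
Solving: C = -3, A = -1, then B = 1.
Hence t_{23} = -1·23 + 1 + (-3)·(-1) = -19.

-19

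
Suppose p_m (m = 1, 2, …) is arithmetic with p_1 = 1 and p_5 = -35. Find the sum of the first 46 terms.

Common difference d = (-35 - 1) / (5 - 1) = -9.
p_m = 1 + (m - 1)·(-9).
p_{46} = -404; S = 46·(1 + (-404))/2 = -9269.

-9269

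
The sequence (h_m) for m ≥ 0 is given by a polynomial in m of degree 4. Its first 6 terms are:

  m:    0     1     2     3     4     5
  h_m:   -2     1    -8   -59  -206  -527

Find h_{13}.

1st diffs: 3, -9, -51, -147, -321.
2nd diffs: -12, -42, -96, -174.
3rd diffs: -30, -54, -78.
4th diffs: -24, -24 (constant).
So h_m = -m^4 + m^3 - 2m^2 + 5m - 2.
Evaluating at m = 13 gives h_{13} = -26639.

-26639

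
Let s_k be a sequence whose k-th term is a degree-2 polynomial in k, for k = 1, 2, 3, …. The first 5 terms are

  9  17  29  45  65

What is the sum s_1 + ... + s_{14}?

1st diffs: 8, 12, 16, 20.
2nd diffs: 4, 4, 4 (constant).
Newton forward-difference form: s_k = 9 + 8·C(k-1,1) + 4·C(k-1,2).
Continuing: …, 89, 117, 149, 185, …, s_{14} = 425.
Summing k = 1..14 (14 terms) gives 2310.

2310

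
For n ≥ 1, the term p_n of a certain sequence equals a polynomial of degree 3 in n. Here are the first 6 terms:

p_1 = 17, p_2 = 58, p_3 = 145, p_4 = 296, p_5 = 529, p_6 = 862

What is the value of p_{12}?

1st diffs: 41, 87, 151, 233, 333.
2nd diffs: 46, 64, 82, 100.
3rd diffs: 18, 18, 18 (constant).
Newton forward-difference form: p_n = 17 + 41·C(n-1,1) + 46·C(n-1,2) + 18·C(n-1,3).
At n = 12: n-1 = 11, so p_{12} = 17 + 451 + 2530 + 2970 = 5968.

5968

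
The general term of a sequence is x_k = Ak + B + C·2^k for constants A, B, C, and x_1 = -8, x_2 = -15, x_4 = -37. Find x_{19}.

Write the equations: A + B + 2C = -8; 2A + B + 4C = -15; 4A + B + 16C = -37.
Subtracting the first from the second: A + 2C = -7.
Subtracting the second from the third: 2A + 12C = -22.
Solving: C = -1, A = -5, then B = -1.
So x_k = -5·k + (-1) + (-1)·2^k; at k=19 this is -524384.

-524384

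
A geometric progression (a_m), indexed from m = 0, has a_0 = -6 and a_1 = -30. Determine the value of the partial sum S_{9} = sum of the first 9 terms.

Common ratio r = 5.
a_m = (-6)·5^(m-0).
S = (-6)·(5^9 - 1)/(5 - 1) = (-6)·(1953125 - 1)/(4) = -2929686.

-2929686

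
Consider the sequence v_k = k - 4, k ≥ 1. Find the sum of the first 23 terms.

184

Over k = 1..23: Σk = 276.
Total = (1)·276 + (-4)·23 = 184.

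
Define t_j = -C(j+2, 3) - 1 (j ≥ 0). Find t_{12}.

-365

C(14, 3) = 364, so t_{12} = -365.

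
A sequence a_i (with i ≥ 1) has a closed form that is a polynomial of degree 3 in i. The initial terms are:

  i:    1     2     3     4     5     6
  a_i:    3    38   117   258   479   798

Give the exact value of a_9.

2523

1st diffs: 35, 79, 141, 221, 319.
2nd diffs: 44, 62, 80, 98.
3rd diffs: 18, 18, 18 (constant).
So a_i = 3i^3 + 4i^2 + 2i - 6.
Evaluating at i = 9 gives a_9 = 2523.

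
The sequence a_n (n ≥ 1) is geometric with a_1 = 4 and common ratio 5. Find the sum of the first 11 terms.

48828124

a_n = 4·5^(n-1).
S = 4·(5^11 - 1)/(5 - 1) = 4·(48828125 - 1)/(4) = 48828124.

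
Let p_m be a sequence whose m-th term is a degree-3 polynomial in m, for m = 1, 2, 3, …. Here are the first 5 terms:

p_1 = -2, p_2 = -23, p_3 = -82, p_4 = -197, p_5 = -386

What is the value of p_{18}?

-17767

1st diffs: -21, -59, -115, -189.
2nd diffs: -38, -56, -74.
3rd diffs: -18, -18 (constant).
So p_m = -3m^3 - m^2 + 3m - 1.
Evaluating at m = 18 gives p_{18} = -17767.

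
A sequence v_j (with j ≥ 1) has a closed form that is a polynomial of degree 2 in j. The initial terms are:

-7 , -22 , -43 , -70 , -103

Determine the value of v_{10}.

-358

1st diffs: -15, -21, -27, -33.
2nd diffs: -6, -6, -6 (constant).
So v_j = -3j^2 - 6j + 2.
Evaluating at j = 10 gives v_{10} = -358.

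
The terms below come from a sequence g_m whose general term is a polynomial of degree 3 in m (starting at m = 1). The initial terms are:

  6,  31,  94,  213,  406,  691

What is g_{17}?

15046

1st diffs: 25, 63, 119, 193, 285.
2nd diffs: 38, 56, 74, 92.
3rd diffs: 18, 18, 18 (constant).
Newton forward-difference form: g_m = 6 + 25·C(m-1,1) + 38·C(m-1,2) + 18·C(m-1,3).
At m = 17: m-1 = 16, so g_{17} = 6 + 400 + 4560 + 10080 = 15046.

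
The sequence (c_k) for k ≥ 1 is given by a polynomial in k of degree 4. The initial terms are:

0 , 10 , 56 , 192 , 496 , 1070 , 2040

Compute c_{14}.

35542

1st diffs: 10, 46, 136, 304, 574, 970.
2nd diffs: 36, 90, 168, 270, 396.
3rd diffs: 54, 78, 102, 126.
4th diffs: 24, 24, 24 (constant).
So c_k = k^4 - k^3 - k^2 + 5k - 4.
Evaluating at k = 14 gives c_{14} = 35542.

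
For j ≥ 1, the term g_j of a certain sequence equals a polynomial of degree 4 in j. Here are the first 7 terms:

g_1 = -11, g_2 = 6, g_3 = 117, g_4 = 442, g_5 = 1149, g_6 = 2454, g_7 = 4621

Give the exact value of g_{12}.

1st diffs: 17, 111, 325, 707, 1305, 2167.
2nd diffs: 94, 214, 382, 598, 862.
3rd diffs: 120, 168, 216, 264.
4th diffs: 48, 48, 48 (constant).
Newton forward-difference form: g_j = -11 + 17·C(j-1,1) + 94·C(j-1,2) + 120·C(j-1,3) + 48·C(j-1,4).
At j = 12: j-1 = 11, so g_{12} = -11 + 187 + 5170 + 19800 + 15840 = 40986.

40986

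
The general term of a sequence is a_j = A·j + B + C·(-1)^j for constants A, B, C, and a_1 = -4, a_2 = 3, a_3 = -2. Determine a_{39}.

34

The three given values yield: A + B - C = -4; 2A + B + C = 3; 3A + B - C = -2.
Subtracting the first from the second: A + 2C = 7.
Subtracting the second from the third: A - 2C = -5.
Solving: C = 3, A = 1, then B = -2.
Hence a_{39} = 1·39 + (-2) + 3·(-1) = 34.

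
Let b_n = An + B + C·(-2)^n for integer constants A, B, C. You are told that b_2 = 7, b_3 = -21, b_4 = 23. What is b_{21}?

-4194381

Plug in n = 2, 3, 4: 2A + B + 4C = 7; 3A + B - 8C = -21; 4A + B + 16C = 23.
Subtracting the first from the second: A - 12C = -28.
Subtracting the second from the third: A + 24C = 44.
Solving: C = 2, A = -4, then B = 7.
Hence b_{21} = -4·21 + 7 + 2·(-2097152) = -4194381.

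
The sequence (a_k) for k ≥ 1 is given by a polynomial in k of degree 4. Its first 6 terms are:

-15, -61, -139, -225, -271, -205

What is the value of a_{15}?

1st diffs: -46, -78, -86, -46, 66.
2nd diffs: -32, -8, 40, 112.
3rd diffs: 24, 48, 72.
4th diffs: 24, 24 (constant).
Newton forward-difference form: a_k = -15 + (-46)·C(k-1,1) + (-32)·C(k-1,2) + 24·C(k-1,3) + 24·C(k-1,4).
At k = 15: k-1 = 14, so a_{15} = -15 - 644 - 2912 + 8736 + 24024 = 29189.

29189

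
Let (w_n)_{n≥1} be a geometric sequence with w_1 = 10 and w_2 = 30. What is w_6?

2430

Common ratio r = 3.
w_n = 10·3^(n-1).
w_6 = 10·3^5 = 2430.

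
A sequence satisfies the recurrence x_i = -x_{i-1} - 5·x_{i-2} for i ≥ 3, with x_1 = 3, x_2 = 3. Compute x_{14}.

Compute successive terms:
x_3 = -18, x_4 = 3, x_5 = 87, …, x_{11} = 927, x_{12} = 24258, x_{13} = -28893, x_{14} = -92397.

-92397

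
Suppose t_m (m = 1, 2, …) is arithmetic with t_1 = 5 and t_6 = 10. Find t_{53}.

Common difference d = (10 - 5) / (6 - 1) = 1.
t_m = 5 + (m - 1)·1.
t_{53} = 5 + 52·1 = 57.

57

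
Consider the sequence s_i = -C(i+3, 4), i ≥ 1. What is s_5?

C(8, 4) = 70, so s_5 = -70.

-70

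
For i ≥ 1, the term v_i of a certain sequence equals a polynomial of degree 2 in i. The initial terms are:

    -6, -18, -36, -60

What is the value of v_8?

-216

1st diffs: -12, -18, -24.
2nd diffs: -6, -6 (constant).
So v_i = -3i^2 - 3i.
Evaluating at i = 8 gives v_8 = -216.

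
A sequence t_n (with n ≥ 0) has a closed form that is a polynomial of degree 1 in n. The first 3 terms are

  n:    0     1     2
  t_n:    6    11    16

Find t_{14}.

76

1st diffs: 5, 5 (constant).
So t_n = 5n + 6.
Evaluating at n = 14 gives t_{14} = 76.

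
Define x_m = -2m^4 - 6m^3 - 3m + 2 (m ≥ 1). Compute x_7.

x_7 = -2·7^4 - 6·7^3 - 3·7 + 2 = -6879.

-6879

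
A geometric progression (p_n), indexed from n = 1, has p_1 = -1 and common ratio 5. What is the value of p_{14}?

p_n = (-1)·5^(n-1).
p_{14} = (-1)·5^13 = -1220703125.

-1220703125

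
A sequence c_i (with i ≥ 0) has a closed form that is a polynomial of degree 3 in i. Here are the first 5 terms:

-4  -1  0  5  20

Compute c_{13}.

1595

1st diffs: 3, 1, 5, 15.
2nd diffs: -2, 4, 10.
3rd diffs: 6, 6 (constant).
So c_i = i^3 - 4i^2 + 6i - 4.
Evaluating at i = 13 gives c_{13} = 1595.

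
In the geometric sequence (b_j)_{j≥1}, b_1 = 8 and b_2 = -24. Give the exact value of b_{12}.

-1417176

Common ratio r = -3.
b_j = 8·(-3)^(j-1).
b_{12} = 8·(-3)^11 = -1417176.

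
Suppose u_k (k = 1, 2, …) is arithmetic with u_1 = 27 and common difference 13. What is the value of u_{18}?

u_k = 27 + (k - 1)·13.
u_{18} = 27 + 17·13 = 248.

248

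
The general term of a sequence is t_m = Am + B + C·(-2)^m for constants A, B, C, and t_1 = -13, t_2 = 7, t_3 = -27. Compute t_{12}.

12303

Plug in m = 1, 2, 3: A + B - 2C = -13; 2A + B + 4C = 7; 3A + B - 8C = -27.
Subtracting the first from the second: A + 6C = 20.
Subtracting the second from the third: A - 12C = -34.
Solving: C = 3, A = 2, then B = -9.
So t_m = 2·m + (-9) + 3·(-2)^m; at m=12 this is 12303.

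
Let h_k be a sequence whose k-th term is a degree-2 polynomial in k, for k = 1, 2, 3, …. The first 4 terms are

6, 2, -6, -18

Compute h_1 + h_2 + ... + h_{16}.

1st diffs: -4, -8, -12.
2nd diffs: -4, -4 (constant).
Newton forward-difference form: h_k = 6 + (-4)·C(k-1,1) + (-4)·C(k-1,2).
Continuing: …, -34, -54, -78, -106, …, h_{16} = -474.
Summing k = 1..16 (16 terms) gives -2624.

-2624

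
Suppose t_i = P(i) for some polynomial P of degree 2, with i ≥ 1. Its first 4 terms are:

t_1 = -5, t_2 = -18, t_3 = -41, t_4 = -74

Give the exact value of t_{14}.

1st diffs: -13, -23, -33.
2nd diffs: -10, -10 (constant).
So t_i = -5i^2 + 2i - 2.
Evaluating at i = 14 gives t_{14} = -954.

-954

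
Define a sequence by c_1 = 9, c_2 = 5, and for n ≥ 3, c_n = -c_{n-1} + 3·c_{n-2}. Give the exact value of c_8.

-595

c_3 = 22  c_4 = -7  c_5 = 73  c_6 = -94  c_7 = 313  c_8 = -595.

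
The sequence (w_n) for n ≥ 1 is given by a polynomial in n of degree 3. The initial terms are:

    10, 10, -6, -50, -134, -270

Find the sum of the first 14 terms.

1st diffs: 0, -16, -44, -84, -136.
2nd diffs: -16, -28, -40, -52.
3rd diffs: -12, -12, -12 (constant).
Newton forward-difference form: w_n = 10 + (-16)·C(n-1,2) + (-12)·C(n-1,3).
Continuing: …, -470, -746, -1110, -1574, …, w_{14} = -4670.
Summing n = 1..14 (14 terms) gives -17696.

-17696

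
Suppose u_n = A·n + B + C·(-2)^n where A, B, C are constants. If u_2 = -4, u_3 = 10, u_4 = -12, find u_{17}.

131102

At n = 2, 3, 4: 2A + B + 4C = -4; 3A + B - 8C = 10; 4A + B + 16C = -12.
Subtracting the first from the second: A - 12C = 14.
Subtracting the second from the third: A + 24C = -22.
Solving: C = -1, A = 2, then B = -4.
Therefore u_{17} = 34 + (-4) + (-1)·(-131072) = 131102.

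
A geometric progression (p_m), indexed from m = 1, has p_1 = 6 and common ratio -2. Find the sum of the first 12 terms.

p_m = 6·(-2)^(m-1).
S = 6·((-2)^12 - 1)/(-2 - 1) = 6·(4096 - 1)/(-3) = -8190.

-8190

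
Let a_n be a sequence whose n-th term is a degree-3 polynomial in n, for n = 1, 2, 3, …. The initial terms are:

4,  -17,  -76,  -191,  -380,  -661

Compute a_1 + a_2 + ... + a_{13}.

-25324

1st diffs: -21, -59, -115, -189, -281.
2nd diffs: -38, -56, -74, -92.
3rd diffs: -18, -18, -18 (constant).
Newton forward-difference form: a_n = 4 + (-21)·C(n-1,1) + (-38)·C(n-1,2) + (-18)·C(n-1,3).
Continuing: …, -1052, -1571, -2236, -3065, …, a_{13} = -6716.
Summing n = 1..13 (13 terms) gives -25324.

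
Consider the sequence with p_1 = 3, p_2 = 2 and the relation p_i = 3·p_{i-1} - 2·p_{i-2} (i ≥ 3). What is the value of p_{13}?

Applying the relation repeatedly:
p_3 = 0;  p_4 = -4;  p_5 = -12;  …;  p_{10} = -508;  p_{11} = -1020;  p_{12} = -2044;  p_{13} = -4092.
(Characteristic roots are 2 and 1.)

-4092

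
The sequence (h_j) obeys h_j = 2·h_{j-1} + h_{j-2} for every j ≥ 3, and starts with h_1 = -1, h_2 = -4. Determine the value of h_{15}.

-356589

Iterate the recurrence:
h_3 = -9;  h_4 = -22;  h_5 = -53;  …;  h_{12} = -25342;  h_{13} = -61181;  h_{14} = -147704;  h_{15} = -356589.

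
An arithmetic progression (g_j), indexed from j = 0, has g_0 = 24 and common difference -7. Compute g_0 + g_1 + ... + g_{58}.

-10561

g_j = 24 + (j - 0)·(-7).
g_{58} = -382; S = 59·(24 + (-382))/2 = -10561.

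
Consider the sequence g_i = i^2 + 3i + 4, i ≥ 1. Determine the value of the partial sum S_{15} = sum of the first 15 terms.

Over i = 1..15: Σi = 120, Σi² = 1240.
Total = (1)·1240 + (3)·120 + (4)·15 = 1660.

1660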